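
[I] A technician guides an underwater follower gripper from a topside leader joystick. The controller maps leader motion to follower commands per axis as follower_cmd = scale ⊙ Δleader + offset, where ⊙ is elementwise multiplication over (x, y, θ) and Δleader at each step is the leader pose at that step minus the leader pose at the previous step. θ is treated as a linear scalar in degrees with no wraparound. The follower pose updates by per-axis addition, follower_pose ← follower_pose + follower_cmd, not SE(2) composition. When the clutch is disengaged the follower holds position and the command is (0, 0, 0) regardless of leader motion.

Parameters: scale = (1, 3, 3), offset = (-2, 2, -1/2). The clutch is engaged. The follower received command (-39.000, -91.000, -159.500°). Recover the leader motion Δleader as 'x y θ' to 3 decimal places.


-37.000 -31.000 -53.000

axis x: (-39.000 − -2) / (1) = -37.000
axis y: (-91.000 − 2) / (3) = -31.000
axis θ: (-159.500 − -1/2) / (3) = -53.000


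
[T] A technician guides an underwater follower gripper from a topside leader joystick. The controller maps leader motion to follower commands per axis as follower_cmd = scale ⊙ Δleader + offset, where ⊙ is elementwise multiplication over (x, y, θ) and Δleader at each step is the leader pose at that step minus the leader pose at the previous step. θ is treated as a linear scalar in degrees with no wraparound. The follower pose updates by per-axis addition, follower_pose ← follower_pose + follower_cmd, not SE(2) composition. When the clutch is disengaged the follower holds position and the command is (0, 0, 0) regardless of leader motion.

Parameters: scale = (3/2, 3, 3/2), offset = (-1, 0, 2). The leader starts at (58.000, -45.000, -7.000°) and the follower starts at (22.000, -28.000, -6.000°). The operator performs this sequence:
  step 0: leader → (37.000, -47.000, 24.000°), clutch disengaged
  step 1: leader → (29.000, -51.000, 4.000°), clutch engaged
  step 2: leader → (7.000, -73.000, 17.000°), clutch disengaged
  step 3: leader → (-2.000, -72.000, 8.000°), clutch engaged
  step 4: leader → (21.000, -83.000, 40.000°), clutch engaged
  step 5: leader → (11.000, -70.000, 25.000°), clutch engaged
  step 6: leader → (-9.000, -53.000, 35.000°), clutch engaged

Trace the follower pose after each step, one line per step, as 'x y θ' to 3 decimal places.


step 0: Δleader=(-21.000, -2.000, 31.000°), disengaged; cmd=(0,0,0) → follower holds at (22.000, -28.000, -6.000°)
step 1: Δleader=(-8.000, -4.000, -20.000°), engaged; cmd=(-13.000, -12.000, -28.000°) → follower=(9.000, -40.000, -34.000°)
step 2: Δleader=(-22.000, -22.000, 13.000°), disengaged; cmd=(0,0,0) → follower holds at (9.000, -40.000, -34.000°)
step 3: Δleader=(-9.000, 1.000, -9.000°), engaged; cmd=(-14.500, 3.000, -11.500°) → follower=(-5.500, -37.000, -45.500°)
step 4: Δleader=(23.000, -11.000, 32.000°), engaged; cmd=(33.500, -33.000, 50.000°) → follower=(28.000, -70.000, 4.500°)
step 5: Δleader=(-10.000, 13.000, -15.000°), engaged; cmd=(-16.000, 39.000, -20.500°) → follower=(12.000, -31.000, -16.000°)
step 6: Δleader=(-20.000, 17.000, 10.000°), engaged; cmd=(-31.000, 51.000, 17.000°) → follower=(-19.000, 20.000, 1.000°)

22.000 -28.000 -6.000
9.000 -40.000 -34.000
9.000 -40.000 -34.000
-5.500 -37.000 -45.500
28.000 -70.000 4.500
12.000 -31.000 -16.000
-19.000 20.000 1.000


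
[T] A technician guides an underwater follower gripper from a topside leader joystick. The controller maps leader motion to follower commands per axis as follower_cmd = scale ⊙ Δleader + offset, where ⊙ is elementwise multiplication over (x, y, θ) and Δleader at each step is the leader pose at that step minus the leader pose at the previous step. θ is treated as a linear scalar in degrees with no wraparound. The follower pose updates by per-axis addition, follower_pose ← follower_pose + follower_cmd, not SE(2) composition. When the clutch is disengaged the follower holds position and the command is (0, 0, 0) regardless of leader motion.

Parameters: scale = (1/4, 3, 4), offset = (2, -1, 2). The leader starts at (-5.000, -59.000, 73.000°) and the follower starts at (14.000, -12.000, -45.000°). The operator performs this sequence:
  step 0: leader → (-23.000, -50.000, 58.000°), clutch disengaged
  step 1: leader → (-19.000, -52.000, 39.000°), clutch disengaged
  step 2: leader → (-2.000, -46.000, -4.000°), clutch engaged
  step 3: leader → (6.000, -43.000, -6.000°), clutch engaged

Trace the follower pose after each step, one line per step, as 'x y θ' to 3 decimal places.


14.000 -12.000 -45.000
14.000 -12.000 -45.000
20.250 5.000 -215.000
24.250 13.000 -221.000

step 0: Δleader=(-18.000, 9.000, -15.000°), disengaged; cmd=(0,0,0) → follower holds at (14.000, -12.000, -45.000°)
step 1: Δleader=(4.000, -2.000, -19.000°), disengaged; cmd=(0,0,0) → follower holds at (14.000, -12.000, -45.000°)
step 2: Δleader=(17.000, 6.000, -43.000°), engaged; cmd=(6.250, 17.000, -170.000°) → follower=(20.250, 5.000, -215.000°)
step 3: Δleader=(8.000, 3.000, -2.000°), engaged; cmd=(4.000, 8.000, -6.000°) → follower=(24.250, 13.000, -221.000°)


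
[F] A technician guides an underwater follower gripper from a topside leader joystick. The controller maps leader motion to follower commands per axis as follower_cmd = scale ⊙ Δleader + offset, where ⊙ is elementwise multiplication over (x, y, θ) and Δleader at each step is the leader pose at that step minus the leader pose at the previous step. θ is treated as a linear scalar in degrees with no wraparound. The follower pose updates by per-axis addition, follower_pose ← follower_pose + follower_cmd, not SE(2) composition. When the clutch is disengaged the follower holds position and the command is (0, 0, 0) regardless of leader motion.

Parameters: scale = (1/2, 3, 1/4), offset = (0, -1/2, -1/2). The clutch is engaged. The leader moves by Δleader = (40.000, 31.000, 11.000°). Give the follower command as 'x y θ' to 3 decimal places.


axis x: 1/2·40.000 + 0 = 20.000
axis y: 3·31.000 + -1/2 = 92.500
axis θ: 1/4·11.000 + -1/2 = 2.250

20.000 92.500 2.250


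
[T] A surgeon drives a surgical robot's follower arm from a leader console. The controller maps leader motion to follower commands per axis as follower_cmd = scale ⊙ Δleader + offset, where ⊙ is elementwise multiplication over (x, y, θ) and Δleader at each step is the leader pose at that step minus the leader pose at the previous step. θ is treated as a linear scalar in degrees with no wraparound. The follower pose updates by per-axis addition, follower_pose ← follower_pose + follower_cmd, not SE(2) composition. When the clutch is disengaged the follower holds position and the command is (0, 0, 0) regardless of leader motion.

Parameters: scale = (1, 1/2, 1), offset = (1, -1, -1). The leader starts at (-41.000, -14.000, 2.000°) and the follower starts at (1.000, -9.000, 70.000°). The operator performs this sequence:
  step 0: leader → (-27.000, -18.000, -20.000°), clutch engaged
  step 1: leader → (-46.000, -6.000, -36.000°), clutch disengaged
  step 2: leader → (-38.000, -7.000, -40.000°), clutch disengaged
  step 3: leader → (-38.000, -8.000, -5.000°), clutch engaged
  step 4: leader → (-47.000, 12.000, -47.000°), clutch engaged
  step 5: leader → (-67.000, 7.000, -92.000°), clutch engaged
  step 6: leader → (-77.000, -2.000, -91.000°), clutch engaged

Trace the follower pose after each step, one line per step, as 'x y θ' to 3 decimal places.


step 0: Δleader=(14.000, -4.000, -22.000°), engaged; cmd=(15.000, -3.000, -23.000°) → follower=(16.000, -12.000, 47.000°)
step 1: Δleader=(-19.000, 12.000, -16.000°), disengaged; cmd=(0,0,0) → follower holds at (16.000, -12.000, 47.000°)
step 2: Δleader=(8.000, -1.000, -4.000°), disengaged; cmd=(0,0,0) → follower holds at (16.000, -12.000, 47.000°)
step 3: Δleader=(0.000, -1.000, 35.000°), engaged; cmd=(1.000, -1.500, 34.000°) → follower=(17.000, -13.500, 81.000°)
step 4: Δleader=(-9.000, 20.000, -42.000°), engaged; cmd=(-8.000, 9.000, -43.000°) → follower=(9.000, -4.500, 38.000°)
step 5: Δleader=(-20.000, -5.000, -45.000°), engaged; cmd=(-19.000, -3.500, -46.000°) → follower=(-10.000, -8.000, -8.000°)
step 6: Δleader=(-10.000, -9.000, 1.000°), engaged; cmd=(-9.000, -5.500, 0.000°) → follower=(-19.000, -13.500, -8.000°)

16.000 -12.000 47.000
16.000 -12.000 47.000
16.000 -12.000 47.000
17.000 -13.500 81.000
9.000 -4.500 38.000
-10.000 -8.000 -8.000
-19.000 -13.500 -8.000


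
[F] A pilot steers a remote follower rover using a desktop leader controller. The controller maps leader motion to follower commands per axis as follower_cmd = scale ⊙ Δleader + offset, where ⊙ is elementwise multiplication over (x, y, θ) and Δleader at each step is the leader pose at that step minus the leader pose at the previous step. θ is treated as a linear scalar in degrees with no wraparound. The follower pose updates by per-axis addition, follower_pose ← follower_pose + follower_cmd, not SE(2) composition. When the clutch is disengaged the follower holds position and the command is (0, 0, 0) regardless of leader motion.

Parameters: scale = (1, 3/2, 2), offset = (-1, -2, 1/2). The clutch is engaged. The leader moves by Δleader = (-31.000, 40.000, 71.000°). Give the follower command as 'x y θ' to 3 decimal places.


axis x: 1·-31.000 + -1 = -32.000
axis y: 3/2·40.000 + -2 = 58.000
axis θ: 2·71.000 + 1/2 = 142.500

-32.000 58.000 142.500


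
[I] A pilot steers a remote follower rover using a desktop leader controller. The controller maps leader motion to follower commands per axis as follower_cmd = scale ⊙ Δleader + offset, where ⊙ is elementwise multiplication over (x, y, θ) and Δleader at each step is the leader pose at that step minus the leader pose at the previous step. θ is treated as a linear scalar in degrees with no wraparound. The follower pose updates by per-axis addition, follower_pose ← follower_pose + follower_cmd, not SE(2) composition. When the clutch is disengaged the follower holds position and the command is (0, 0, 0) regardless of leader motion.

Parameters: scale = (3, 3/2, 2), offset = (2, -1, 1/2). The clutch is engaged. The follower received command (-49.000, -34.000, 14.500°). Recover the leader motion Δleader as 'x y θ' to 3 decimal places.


axis x: (-49.000 − 2) / (3) = -17.000
axis y: (-34.000 − -1) / (3/2) = -22.000
axis θ: (14.500 − 1/2) / (2) = 7.000

-17.000 -22.000 7.000


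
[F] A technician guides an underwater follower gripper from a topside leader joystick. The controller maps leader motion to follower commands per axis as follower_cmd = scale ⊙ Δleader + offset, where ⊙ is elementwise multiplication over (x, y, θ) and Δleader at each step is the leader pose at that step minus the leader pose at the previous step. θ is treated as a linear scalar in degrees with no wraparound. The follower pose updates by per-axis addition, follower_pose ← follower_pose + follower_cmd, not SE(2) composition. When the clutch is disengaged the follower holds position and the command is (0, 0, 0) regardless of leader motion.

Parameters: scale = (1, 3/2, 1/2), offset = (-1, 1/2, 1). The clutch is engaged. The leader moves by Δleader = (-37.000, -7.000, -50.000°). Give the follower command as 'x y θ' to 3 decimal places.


-38.000 -10.000 -24.000

axis x: 1·-37.000 + -1 = -38.000
axis y: 3/2·-7.000 + 1/2 = -10.000
axis θ: 1/2·-50.000 + 1 = -24.000


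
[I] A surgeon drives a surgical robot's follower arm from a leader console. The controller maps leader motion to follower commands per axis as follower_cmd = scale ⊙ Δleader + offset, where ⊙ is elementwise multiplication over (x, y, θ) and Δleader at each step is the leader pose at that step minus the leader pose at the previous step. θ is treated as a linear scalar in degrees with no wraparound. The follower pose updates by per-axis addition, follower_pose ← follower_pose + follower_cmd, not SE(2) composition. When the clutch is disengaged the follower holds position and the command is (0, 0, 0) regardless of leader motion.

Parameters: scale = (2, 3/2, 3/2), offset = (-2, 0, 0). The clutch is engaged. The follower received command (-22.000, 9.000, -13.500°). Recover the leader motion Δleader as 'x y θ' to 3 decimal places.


-10.000 6.000 -9.000

axis x: (-22.000 − -2) / (2) = -10.000
axis y: (9.000 − 0) / (3/2) = 6.000
axis θ: (-13.500 − 0) / (3/2) = -9.000


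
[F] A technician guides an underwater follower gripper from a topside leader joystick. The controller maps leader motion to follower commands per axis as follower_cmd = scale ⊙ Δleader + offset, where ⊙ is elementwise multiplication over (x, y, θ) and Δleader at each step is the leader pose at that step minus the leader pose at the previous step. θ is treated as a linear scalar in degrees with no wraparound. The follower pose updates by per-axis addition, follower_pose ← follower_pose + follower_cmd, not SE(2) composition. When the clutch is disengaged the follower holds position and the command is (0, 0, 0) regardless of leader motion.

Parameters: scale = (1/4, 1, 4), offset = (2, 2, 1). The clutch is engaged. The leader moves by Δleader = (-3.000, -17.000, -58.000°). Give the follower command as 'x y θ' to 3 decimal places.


axis x: 1/4·-3.000 + 2 = 1.250
axis y: 1·-17.000 + 2 = -15.000
axis θ: 4·-58.000 + 1 = -231.000

1.250 -15.000 -231.000


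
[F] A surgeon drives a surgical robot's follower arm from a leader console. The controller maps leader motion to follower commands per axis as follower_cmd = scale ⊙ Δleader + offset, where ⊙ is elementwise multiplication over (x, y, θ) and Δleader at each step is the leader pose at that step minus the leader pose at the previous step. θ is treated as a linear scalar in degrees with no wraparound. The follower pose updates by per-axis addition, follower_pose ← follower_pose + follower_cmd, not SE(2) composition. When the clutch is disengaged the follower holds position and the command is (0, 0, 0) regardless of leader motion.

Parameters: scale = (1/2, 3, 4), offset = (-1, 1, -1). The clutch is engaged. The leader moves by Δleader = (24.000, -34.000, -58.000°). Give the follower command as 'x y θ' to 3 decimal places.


axis x: 1/2·24.000 + -1 = 11.000
axis y: 3·-34.000 + 1 = -101.000
axis θ: 4·-58.000 + -1 = -233.000

11.000 -101.000 -233.000


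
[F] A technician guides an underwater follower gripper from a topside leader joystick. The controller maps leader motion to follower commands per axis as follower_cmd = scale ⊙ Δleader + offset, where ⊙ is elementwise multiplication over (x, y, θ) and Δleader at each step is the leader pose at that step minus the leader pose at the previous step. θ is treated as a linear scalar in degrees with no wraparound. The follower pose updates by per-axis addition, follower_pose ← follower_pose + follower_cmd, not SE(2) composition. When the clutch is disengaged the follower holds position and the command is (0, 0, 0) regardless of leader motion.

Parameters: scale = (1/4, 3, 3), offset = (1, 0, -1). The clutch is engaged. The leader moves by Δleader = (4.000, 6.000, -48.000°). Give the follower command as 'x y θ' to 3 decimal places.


axis x: 1/4·4.000 + 1 = 2.000
axis y: 3·6.000 + 0 = 18.000
axis θ: 3·-48.000 + -1 = -145.000

2.000 18.000 -145.000


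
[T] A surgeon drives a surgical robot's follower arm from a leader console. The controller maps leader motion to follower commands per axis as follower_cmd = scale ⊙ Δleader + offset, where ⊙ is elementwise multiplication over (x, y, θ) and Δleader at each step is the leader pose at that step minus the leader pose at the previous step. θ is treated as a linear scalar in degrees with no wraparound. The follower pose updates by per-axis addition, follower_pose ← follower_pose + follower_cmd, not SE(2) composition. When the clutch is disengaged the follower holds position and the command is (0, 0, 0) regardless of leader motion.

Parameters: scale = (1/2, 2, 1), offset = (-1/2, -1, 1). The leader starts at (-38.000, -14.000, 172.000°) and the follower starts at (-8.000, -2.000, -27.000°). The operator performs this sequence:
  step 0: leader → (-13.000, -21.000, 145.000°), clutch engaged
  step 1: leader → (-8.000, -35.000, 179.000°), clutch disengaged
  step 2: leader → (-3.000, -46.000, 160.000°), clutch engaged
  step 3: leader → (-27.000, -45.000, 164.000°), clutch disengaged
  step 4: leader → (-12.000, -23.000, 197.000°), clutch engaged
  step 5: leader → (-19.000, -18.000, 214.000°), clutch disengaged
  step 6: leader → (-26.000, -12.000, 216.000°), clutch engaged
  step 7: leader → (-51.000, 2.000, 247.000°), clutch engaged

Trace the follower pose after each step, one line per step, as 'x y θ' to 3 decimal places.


step 0: Δleader=(25.000, -7.000, -27.000°), engaged; cmd=(12.000, -15.000, -26.000°) → follower=(4.000, -17.000, -53.000°)
step 1: Δleader=(5.000, -14.000, 34.000°), disengaged; cmd=(0,0,0) → follower holds at (4.000, -17.000, -53.000°)
step 2: Δleader=(5.000, -11.000, -19.000°), engaged; cmd=(2.000, -23.000, -18.000°) → follower=(6.000, -40.000, -71.000°)
step 3: Δleader=(-24.000, 1.000, 4.000°), disengaged; cmd=(0,0,0) → follower holds at (6.000, -40.000, -71.000°)
step 4: Δleader=(15.000, 22.000, 33.000°), engaged; cmd=(7.000, 43.000, 34.000°) → follower=(13.000, 3.000, -37.000°)
step 5: Δleader=(-7.000, 5.000, 17.000°), disengaged; cmd=(0,0,0) → follower holds at (13.000, 3.000, -37.000°)
step 6: Δleader=(-7.000, 6.000, 2.000°), engaged; cmd=(-4.000, 11.000, 3.000°) → follower=(9.000, 14.000, -34.000°)
step 7: Δleader=(-25.000, 14.000, 31.000°), engaged; cmd=(-13.000, 27.000, 32.000°) → follower=(-4.000, 41.000, -2.000°)

4.000 -17.000 -53.000
4.000 -17.000 -53.000
6.000 -40.000 -71.000
6.000 -40.000 -71.000
13.000 3.000 -37.000
13.000 3.000 -37.000
9.000 14.000 -34.000
-4.000 41.000 -2.000


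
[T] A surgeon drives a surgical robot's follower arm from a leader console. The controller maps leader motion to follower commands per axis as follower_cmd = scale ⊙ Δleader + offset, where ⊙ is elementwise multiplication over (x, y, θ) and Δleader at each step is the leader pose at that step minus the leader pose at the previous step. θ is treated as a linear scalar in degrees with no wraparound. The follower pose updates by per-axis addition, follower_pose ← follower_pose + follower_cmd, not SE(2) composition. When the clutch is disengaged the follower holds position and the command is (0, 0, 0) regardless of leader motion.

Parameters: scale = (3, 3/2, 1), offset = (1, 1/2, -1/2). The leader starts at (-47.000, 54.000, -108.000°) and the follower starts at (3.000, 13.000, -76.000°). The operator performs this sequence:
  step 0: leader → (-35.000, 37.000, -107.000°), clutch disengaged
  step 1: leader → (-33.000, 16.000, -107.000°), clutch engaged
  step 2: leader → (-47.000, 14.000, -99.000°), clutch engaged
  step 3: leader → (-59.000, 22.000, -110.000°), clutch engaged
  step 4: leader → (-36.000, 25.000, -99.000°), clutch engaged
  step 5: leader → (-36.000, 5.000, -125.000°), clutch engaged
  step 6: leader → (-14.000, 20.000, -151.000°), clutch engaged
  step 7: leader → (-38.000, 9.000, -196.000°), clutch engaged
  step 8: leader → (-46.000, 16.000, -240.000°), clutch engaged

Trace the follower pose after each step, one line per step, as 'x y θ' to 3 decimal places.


step 0: Δleader=(12.000, -17.000, 1.000°), disengaged; cmd=(0,0,0) → follower holds at (3.000, 13.000, -76.000°)
step 1: Δleader=(2.000, -21.000, 0.000°), engaged; cmd=(7.000, -31.000, -0.500°) → follower=(10.000, -18.000, -76.500°)
step 2: Δleader=(-14.000, -2.000, 8.000°), engaged; cmd=(-41.000, -2.500, 7.500°) → follower=(-31.000, -20.500, -69.000°)
step 3: Δleader=(-12.000, 8.000, -11.000°), engaged; cmd=(-35.000, 12.500, -11.500°) → follower=(-66.000, -8.000, -80.500°)
step 4: Δleader=(23.000, 3.000, 11.000°), engaged; cmd=(70.000, 5.000, 10.500°) → follower=(4.000, -3.000, -70.000°)
step 5: Δleader=(0.000, -20.000, -26.000°), engaged; cmd=(1.000, -29.500, -26.500°) → follower=(5.000, -32.500, -96.500°)
step 6: Δleader=(22.000, 15.000, -26.000°), engaged; cmd=(67.000, 23.000, -26.500°) → follower=(72.000, -9.500, -123.000°)
step 7: Δleader=(-24.000, -11.000, -45.000°), engaged; cmd=(-71.000, -16.000, -45.500°) → follower=(1.000, -25.500, -168.500°)
step 8: Δleader=(-8.000, 7.000, -44.000°), engaged; cmd=(-23.000, 11.000, -44.500°) → follower=(-22.000, -14.500, -213.000°)

3.000 13.000 -76.000
10.000 -18.000 -76.500
-31.000 -20.500 -69.000
-66.000 -8.000 -80.500
4.000 -3.000 -70.000
5.000 -32.500 -96.500
72.000 -9.500 -123.000
1.000 -25.500 -168.500
-22.000 -14.500 -213.000


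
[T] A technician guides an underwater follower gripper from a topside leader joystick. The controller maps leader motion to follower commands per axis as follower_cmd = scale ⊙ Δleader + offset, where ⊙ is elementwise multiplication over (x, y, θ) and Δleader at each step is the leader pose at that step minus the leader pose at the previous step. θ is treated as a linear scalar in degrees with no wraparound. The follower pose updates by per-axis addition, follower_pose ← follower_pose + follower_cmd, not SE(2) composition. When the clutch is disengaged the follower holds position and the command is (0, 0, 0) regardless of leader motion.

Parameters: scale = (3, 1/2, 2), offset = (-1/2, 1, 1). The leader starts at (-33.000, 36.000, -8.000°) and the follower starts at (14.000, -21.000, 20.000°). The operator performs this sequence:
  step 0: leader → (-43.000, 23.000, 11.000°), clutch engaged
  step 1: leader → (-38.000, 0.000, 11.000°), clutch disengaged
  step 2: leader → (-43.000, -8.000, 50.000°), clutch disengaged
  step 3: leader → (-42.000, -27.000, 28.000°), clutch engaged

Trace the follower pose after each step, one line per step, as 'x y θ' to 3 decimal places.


step 0: Δleader=(-10.000, -13.000, 19.000°), engaged; cmd=(-30.500, -5.500, 39.000°) → follower=(-16.500, -26.500, 59.000°)
step 1: Δleader=(5.000, -23.000, 0.000°), disengaged; cmd=(0,0,0) → follower holds at (-16.500, -26.500, 59.000°)
step 2: Δleader=(-5.000, -8.000, 39.000°), disengaged; cmd=(0,0,0) → follower holds at (-16.500, -26.500, 59.000°)
step 3: Δleader=(1.000, -19.000, -22.000°), engaged; cmd=(2.500, -8.500, -43.000°) → follower=(-14.000, -35.000, 16.000°)

-16.500 -26.500 59.000
-16.500 -26.500 59.000
-16.500 -26.500 59.000
-14.000 -35.000 16.000


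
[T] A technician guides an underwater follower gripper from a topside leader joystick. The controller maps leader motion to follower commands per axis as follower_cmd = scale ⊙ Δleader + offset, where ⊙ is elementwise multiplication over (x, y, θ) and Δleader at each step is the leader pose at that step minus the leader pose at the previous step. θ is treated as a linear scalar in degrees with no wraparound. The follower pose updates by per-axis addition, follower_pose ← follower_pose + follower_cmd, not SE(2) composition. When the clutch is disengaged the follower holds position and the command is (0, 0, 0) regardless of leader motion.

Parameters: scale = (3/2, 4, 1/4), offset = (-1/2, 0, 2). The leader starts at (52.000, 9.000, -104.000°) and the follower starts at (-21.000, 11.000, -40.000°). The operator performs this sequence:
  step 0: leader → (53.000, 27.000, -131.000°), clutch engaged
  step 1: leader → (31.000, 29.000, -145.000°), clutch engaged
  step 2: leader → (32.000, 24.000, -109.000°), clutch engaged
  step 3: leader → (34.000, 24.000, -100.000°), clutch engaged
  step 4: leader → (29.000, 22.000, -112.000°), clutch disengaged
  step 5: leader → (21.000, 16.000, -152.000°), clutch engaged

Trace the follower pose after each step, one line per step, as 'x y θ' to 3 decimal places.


-20.000 83.000 -44.750
-53.500 91.000 -46.250
-52.500 71.000 -35.250
-50.000 71.000 -31.000
-50.000 71.000 -31.000
-62.500 47.000 -39.000

step 0: Δleader=(1.000, 18.000, -27.000°), engaged; cmd=(1.000, 72.000, -4.750°) → follower=(-20.000, 83.000, -44.750°)
step 1: Δleader=(-22.000, 2.000, -14.000°), engaged; cmd=(-33.500, 8.000, -1.500°) → follower=(-53.500, 91.000, -46.250°)
step 2: Δleader=(1.000, -5.000, 36.000°), engaged; cmd=(1.000, -20.000, 11.000°) → follower=(-52.500, 71.000, -35.250°)
step 3: Δleader=(2.000, 0.000, 9.000°), engaged; cmd=(2.500, 0.000, 4.250°) → follower=(-50.000, 71.000, -31.000°)
step 4: Δleader=(-5.000, -2.000, -12.000°), disengaged; cmd=(0,0,0) → follower holds at (-50.000, 71.000, -31.000°)
step 5: Δleader=(-8.000, -6.000, -40.000°), engaged; cmd=(-12.500, -24.000, -8.000°) → follower=(-62.500, 47.000, -39.000°)


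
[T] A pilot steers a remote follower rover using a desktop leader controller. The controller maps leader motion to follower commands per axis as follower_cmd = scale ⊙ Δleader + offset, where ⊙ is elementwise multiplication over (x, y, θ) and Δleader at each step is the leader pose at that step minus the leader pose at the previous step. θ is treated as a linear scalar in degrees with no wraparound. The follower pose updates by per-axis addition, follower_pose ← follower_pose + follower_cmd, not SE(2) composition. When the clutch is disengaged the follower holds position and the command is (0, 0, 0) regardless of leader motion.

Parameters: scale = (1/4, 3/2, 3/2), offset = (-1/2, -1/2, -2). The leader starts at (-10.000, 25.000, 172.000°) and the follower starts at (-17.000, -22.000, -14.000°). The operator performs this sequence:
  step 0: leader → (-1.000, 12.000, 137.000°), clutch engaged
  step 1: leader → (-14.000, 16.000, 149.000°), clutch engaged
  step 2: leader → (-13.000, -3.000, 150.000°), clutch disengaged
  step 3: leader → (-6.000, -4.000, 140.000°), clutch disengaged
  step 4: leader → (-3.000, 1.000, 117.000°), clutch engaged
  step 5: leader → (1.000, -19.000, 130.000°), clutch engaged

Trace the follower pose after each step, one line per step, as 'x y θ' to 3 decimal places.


step 0: Δleader=(9.000, -13.000, -35.000°), engaged; cmd=(1.750, -20.000, -54.500°) → follower=(-15.250, -42.000, -68.500°)
step 1: Δleader=(-13.000, 4.000, 12.000°), engaged; cmd=(-3.750, 5.500, 16.000°) → follower=(-19.000, -36.500, -52.500°)
step 2: Δleader=(1.000, -19.000, 1.000°), disengaged; cmd=(0,0,0) → follower holds at (-19.000, -36.500, -52.500°)
step 3: Δleader=(7.000, -1.000, -10.000°), disengaged; cmd=(0,0,0) → follower holds at (-19.000, -36.500, -52.500°)
step 4: Δleader=(3.000, 5.000, -23.000°), engaged; cmd=(0.250, 7.000, -36.500°) → follower=(-18.750, -29.500, -89.000°)
step 5: Δleader=(4.000, -20.000, 13.000°), engaged; cmd=(0.500, -30.500, 17.500°) → follower=(-18.250, -60.000, -71.500°)

-15.250 -42.000 -68.500
-19.000 -36.500 -52.500
-19.000 -36.500 -52.500
-19.000 -36.500 -52.500
-18.750 -29.500 -89.000
-18.250 -60.000 -71.500


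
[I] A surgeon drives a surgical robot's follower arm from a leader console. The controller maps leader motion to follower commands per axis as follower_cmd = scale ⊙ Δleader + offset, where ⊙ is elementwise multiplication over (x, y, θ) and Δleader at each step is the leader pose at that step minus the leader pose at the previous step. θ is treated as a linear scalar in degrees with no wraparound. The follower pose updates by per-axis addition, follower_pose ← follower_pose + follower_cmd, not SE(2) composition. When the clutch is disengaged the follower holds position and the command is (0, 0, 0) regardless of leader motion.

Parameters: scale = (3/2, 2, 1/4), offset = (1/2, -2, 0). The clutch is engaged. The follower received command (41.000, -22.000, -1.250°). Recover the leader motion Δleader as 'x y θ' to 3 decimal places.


27.000 -10.000 -5.000

axis x: (41.000 − 1/2) / (3/2) = 27.000
axis y: (-22.000 − -2) / (2) = -10.000
axis θ: (-1.250 − 0) / (1/4) = -5.000


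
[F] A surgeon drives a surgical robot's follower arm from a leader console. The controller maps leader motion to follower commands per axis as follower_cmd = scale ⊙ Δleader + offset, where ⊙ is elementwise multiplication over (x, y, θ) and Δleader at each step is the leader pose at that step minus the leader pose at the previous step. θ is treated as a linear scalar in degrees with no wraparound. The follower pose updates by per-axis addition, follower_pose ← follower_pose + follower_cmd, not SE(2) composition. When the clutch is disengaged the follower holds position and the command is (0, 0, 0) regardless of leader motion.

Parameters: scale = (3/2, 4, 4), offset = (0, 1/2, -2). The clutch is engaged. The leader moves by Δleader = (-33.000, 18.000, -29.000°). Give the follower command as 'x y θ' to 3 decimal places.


axis x: 3/2·-33.000 + 0 = -49.500
axis y: 4·18.000 + 1/2 = 72.500
axis θ: 4·-29.000 + -2 = -118.000

-49.500 72.500 -118.000


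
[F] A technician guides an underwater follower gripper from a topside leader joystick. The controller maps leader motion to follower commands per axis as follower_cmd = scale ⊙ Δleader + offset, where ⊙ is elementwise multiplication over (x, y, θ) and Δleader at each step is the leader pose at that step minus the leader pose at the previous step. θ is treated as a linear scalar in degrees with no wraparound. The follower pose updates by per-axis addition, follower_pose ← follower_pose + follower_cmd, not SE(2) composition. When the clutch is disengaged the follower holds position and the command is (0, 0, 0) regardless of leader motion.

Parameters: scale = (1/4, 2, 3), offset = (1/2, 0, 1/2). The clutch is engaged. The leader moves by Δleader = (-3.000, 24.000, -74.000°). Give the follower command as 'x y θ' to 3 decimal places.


axis x: 1/4·-3.000 + 1/2 = -0.250
axis y: 2·24.000 + 0 = 48.000
axis θ: 3·-74.000 + 1/2 = -221.500

-0.250 48.000 -221.500


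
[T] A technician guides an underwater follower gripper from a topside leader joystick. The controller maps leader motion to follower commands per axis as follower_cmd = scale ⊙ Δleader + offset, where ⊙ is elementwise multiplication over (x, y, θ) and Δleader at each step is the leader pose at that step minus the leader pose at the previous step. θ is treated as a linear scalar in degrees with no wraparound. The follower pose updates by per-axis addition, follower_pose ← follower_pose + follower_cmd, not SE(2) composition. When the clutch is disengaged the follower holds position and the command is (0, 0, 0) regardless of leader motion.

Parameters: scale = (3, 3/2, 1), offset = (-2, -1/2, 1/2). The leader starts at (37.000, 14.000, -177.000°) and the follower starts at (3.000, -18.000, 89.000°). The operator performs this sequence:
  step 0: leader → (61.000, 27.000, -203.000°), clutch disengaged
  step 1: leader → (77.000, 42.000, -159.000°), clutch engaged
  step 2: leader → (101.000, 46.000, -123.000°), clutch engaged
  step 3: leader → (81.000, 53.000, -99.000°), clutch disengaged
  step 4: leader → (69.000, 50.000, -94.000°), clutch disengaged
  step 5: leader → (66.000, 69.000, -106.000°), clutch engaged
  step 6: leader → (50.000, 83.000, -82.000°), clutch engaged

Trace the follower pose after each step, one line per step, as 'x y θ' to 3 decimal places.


3.000 -18.000 89.000
49.000 4.000 133.500
119.000 9.500 170.000
119.000 9.500 170.000
119.000 9.500 170.000
108.000 37.500 158.500
58.000 58.000 183.000

step 0: Δleader=(24.000, 13.000, -26.000°), disengaged; cmd=(0,0,0) → follower holds at (3.000, -18.000, 89.000°)
step 1: Δleader=(16.000, 15.000, 44.000°), engaged; cmd=(46.000, 22.000, 44.500°) → follower=(49.000, 4.000, 133.500°)
step 2: Δleader=(24.000, 4.000, 36.000°), engaged; cmd=(70.000, 5.500, 36.500°) → follower=(119.000, 9.500, 170.000°)
step 3: Δleader=(-20.000, 7.000, 24.000°), disengaged; cmd=(0,0,0) → follower holds at (119.000, 9.500, 170.000°)
step 4: Δleader=(-12.000, -3.000, 5.000°), disengaged; cmd=(0,0,0) → follower holds at (119.000, 9.500, 170.000°)
step 5: Δleader=(-3.000, 19.000, -12.000°), engaged; cmd=(-11.000, 28.000, -11.500°) → follower=(108.000, 37.500, 158.500°)
step 6: Δleader=(-16.000, 14.000, 24.000°), engaged; cmd=(-50.000, 20.500, 24.500°) → follower=(58.000, 58.000, 183.000°)


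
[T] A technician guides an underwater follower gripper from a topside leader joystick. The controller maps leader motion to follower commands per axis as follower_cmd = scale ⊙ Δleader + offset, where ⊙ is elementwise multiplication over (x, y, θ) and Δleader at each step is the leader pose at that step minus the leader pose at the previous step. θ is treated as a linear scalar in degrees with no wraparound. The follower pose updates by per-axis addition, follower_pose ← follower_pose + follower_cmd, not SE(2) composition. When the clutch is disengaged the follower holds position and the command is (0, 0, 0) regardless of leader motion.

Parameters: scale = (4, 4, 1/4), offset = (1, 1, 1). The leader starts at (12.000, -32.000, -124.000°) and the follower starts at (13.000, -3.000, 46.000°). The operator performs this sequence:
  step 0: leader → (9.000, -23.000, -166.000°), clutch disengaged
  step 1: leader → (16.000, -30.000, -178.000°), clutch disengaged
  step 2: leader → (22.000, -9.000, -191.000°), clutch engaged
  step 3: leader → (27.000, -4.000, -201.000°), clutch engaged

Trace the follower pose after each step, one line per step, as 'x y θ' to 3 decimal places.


13.000 -3.000 46.000
13.000 -3.000 46.000
38.000 82.000 43.750
59.000 103.000 42.250

step 0: Δleader=(-3.000, 9.000, -42.000°), disengaged; cmd=(0,0,0) → follower holds at (13.000, -3.000, 46.000°)
step 1: Δleader=(7.000, -7.000, -12.000°), disengaged; cmd=(0,0,0) → follower holds at (13.000, -3.000, 46.000°)
step 2: Δleader=(6.000, 21.000, -13.000°), engaged; cmd=(25.000, 85.000, -2.250°) → follower=(38.000, 82.000, 43.750°)
step 3: Δleader=(5.000, 5.000, -10.000°), engaged; cmd=(21.000, 21.000, -1.500°) → follower=(59.000, 103.000, 42.250°)


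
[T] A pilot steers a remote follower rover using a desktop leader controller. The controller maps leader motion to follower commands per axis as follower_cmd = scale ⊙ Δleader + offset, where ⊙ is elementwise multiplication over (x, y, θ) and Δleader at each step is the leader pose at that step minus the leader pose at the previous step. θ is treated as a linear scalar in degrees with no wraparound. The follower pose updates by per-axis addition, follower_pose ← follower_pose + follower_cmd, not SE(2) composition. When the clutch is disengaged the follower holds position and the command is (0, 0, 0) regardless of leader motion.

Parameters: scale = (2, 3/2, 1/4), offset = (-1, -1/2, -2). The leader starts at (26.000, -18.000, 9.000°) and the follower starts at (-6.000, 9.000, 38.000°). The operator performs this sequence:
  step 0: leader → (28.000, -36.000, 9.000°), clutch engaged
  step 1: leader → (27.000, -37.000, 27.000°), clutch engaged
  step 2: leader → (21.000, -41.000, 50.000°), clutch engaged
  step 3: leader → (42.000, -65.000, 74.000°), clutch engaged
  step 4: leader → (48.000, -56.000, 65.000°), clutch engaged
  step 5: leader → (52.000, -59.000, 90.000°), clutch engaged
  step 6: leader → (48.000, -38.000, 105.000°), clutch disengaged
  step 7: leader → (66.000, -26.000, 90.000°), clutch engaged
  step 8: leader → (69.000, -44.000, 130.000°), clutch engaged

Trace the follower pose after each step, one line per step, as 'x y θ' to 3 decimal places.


-3.000 -18.500 36.000
-6.000 -20.500 38.500
-19.000 -27.000 42.250
22.000 -63.500 46.250
33.000 -50.500 42.000
40.000 -55.500 46.250
40.000 -55.500 46.250
75.000 -38.000 40.500
80.000 -65.500 48.500

step 0: Δleader=(2.000, -18.000, 0.000°), engaged; cmd=(3.000, -27.500, -2.000°) → follower=(-3.000, -18.500, 36.000°)
step 1: Δleader=(-1.000, -1.000, 18.000°), engaged; cmd=(-3.000, -2.000, 2.500°) → follower=(-6.000, -20.500, 38.500°)
step 2: Δleader=(-6.000, -4.000, 23.000°), engaged; cmd=(-13.000, -6.500, 3.750°) → follower=(-19.000, -27.000, 42.250°)
step 3: Δleader=(21.000, -24.000, 24.000°), engaged; cmd=(41.000, -36.500, 4.000°) → follower=(22.000, -63.500, 46.250°)
step 4: Δleader=(6.000, 9.000, -9.000°), engaged; cmd=(11.000, 13.000, -4.250°) → follower=(33.000, -50.500, 42.000°)
step 5: Δleader=(4.000, -3.000, 25.000°), engaged; cmd=(7.000, -5.000, 4.250°) → follower=(40.000, -55.500, 46.250°)
step 6: Δleader=(-4.000, 21.000, 15.000°), disengaged; cmd=(0,0,0) → follower holds at (40.000, -55.500, 46.250°)
step 7: Δleader=(18.000, 12.000, -15.000°), engaged; cmd=(35.000, 17.500, -5.750°) → follower=(75.000, -38.000, 40.500°)
step 8: Δleader=(3.000, -18.000, 40.000°), engaged; cmd=(5.000, -27.500, 8.000°) → follower=(80.000, -65.500, 48.500°)


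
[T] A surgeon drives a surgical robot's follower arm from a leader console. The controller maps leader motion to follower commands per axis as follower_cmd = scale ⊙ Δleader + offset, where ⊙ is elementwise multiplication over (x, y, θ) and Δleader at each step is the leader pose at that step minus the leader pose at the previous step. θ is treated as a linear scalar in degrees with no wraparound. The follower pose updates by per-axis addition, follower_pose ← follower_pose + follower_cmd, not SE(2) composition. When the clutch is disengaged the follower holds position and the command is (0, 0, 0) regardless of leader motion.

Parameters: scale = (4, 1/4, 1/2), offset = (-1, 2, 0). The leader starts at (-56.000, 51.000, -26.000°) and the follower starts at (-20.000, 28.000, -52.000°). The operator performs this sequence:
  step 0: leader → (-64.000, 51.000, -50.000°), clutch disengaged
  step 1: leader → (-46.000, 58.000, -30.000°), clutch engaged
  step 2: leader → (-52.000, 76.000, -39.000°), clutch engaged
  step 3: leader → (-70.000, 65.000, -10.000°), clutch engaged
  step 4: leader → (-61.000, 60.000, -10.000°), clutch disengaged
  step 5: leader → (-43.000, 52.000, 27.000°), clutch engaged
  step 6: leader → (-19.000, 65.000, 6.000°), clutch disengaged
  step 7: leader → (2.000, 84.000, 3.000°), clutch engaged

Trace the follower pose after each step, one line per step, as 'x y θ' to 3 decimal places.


step 0: Δleader=(-8.000, 0.000, -24.000°), disengaged; cmd=(0,0,0) → follower holds at (-20.000, 28.000, -52.000°)
step 1: Δleader=(18.000, 7.000, 20.000°), engaged; cmd=(71.000, 3.750, 10.000°) → follower=(51.000, 31.750, -42.000°)
step 2: Δleader=(-6.000, 18.000, -9.000°), engaged; cmd=(-25.000, 6.500, -4.500°) → follower=(26.000, 38.250, -46.500°)
step 3: Δleader=(-18.000, -11.000, 29.000°), engaged; cmd=(-73.000, -0.750, 14.500°) → follower=(-47.000, 37.500, -32.000°)
step 4: Δleader=(9.000, -5.000, 0.000°), disengaged; cmd=(0,0,0) → follower holds at (-47.000, 37.500, -32.000°)
step 5: Δleader=(18.000, -8.000, 37.000°), engaged; cmd=(71.000, 0.000, 18.500°) → follower=(24.000, 37.500, -13.500°)
step 6: Δleader=(24.000, 13.000, -21.000°), disengaged; cmd=(0,0,0) → follower holds at (24.000, 37.500, -13.500°)
step 7: Δleader=(21.000, 19.000, -3.000°), engaged; cmd=(83.000, 6.750, -1.500°) → follower=(107.000, 44.250, -15.000°)

-20.000 28.000 -52.000
51.000 31.750 -42.000
26.000 38.250 -46.500
-47.000 37.500 -32.000
-47.000 37.500 -32.000
24.000 37.500 -13.500
24.000 37.500 -13.500
107.000 44.250 -15.000


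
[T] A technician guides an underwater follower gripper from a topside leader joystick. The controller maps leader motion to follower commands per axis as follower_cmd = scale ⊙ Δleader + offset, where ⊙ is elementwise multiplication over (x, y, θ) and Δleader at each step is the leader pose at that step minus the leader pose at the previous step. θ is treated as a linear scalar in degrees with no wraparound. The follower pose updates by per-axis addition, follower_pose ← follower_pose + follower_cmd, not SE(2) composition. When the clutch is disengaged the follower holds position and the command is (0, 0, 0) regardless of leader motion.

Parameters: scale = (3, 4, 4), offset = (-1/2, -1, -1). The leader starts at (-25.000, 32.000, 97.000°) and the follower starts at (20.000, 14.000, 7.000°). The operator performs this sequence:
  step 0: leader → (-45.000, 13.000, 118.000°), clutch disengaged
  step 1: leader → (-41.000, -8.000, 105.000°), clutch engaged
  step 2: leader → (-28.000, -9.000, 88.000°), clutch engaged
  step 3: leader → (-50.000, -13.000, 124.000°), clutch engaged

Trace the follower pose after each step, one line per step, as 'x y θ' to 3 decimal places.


step 0: Δleader=(-20.000, -19.000, 21.000°), disengaged; cmd=(0,0,0) → follower holds at (20.000, 14.000, 7.000°)
step 1: Δleader=(4.000, -21.000, -13.000°), engaged; cmd=(11.500, -85.000, -53.000°) → follower=(31.500, -71.000, -46.000°)
step 2: Δleader=(13.000, -1.000, -17.000°), engaged; cmd=(38.500, -5.000, -69.000°) → follower=(70.000, -76.000, -115.000°)
step 3: Δleader=(-22.000, -4.000, 36.000°), engaged; cmd=(-66.500, -17.000, 143.000°) → follower=(3.500, -93.000, 28.000°)

20.000 14.000 7.000
31.500 -71.000 -46.000
70.000 -76.000 -115.000
3.500 -93.000 28.000
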